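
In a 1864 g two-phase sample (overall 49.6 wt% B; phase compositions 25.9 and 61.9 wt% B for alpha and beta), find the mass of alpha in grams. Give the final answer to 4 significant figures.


f_alpha = (C_beta - C0) / (C_beta - C_alpha)
f_alpha = (61.9 - 49.6) / (61.9 - 25.9) = 0.341667
m_alpha = f_alpha * m_total = 0.341667 * 1864 = 636.9 g


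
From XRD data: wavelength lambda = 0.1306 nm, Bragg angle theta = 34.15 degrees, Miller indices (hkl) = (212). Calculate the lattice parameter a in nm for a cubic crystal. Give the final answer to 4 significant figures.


d = lambda / (2*sin(theta))
d = 0.1306 / (2*sin(34.15 deg))
d = 0.116324 nm
a = d * sqrt(h^2+k^2+l^2) = 0.116324 * sqrt(9)
a = 0.349 nm


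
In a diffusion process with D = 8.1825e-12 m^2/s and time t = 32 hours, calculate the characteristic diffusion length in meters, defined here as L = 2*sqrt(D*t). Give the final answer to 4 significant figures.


t = 32 hr = 115200 s
Diffusion length = 2*sqrt(D*t)
= 2*sqrt(8.1825e-12 * 115200)
= 1.942e-03 m


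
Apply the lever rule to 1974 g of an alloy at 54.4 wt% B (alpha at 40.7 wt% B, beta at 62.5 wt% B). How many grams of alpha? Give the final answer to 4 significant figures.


f_alpha = (C_beta - C0) / (C_beta - C_alpha)
f_alpha = (62.5 - 54.4) / (62.5 - 40.7) = 0.37156
m_alpha = f_alpha * m_total = 0.37156 * 1974 = 733.5 g


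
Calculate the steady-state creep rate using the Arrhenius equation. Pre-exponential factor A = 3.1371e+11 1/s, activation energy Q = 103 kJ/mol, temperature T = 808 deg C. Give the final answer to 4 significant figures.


rate = A * exp(-Q / (R*T))
T = 808 + 273.15 = 1081.15 K
rate = 3.1371e+11 * exp(-103e3 / (8.314 * 1081.15))
rate = 3.311e+06 1/s


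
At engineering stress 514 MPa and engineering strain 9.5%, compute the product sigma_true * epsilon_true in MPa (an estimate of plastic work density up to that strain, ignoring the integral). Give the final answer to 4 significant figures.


sigma_true = sigma_eng * (1 + epsilon_eng)
sigma_true = 514 * (1 + 0.095) = 562.83 MPa
epsilon_true = ln(1 + epsilon_eng)
epsilon_true = ln(1 + 0.095) = 0.0907544
sigma_true * epsilon_true = 562.83 * 0.0907544 = 51.08 MPa


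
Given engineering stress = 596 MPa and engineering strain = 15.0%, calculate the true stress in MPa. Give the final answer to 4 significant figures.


sigma_true = sigma_eng * (1 + epsilon_eng)
sigma_true = 596 * (1 + 0.15)
sigma_true = 685.4 MPa


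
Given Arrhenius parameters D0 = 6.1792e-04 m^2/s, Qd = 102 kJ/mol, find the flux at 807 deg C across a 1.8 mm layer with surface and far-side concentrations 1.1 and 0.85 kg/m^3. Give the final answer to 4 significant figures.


Step 1: D = D0 * exp(-Qd/(R*T))
T = 807 + 273.15 = 1080.15 K
D = 6.1792e-04 * exp(-102e3 / (8.314 * 1080.15)) = 7.21386e-09 m^2/s
Step 2: J = D * (C1 - C2) / dx
J = 7.21386e-09 * (1.1 - 0.85) / 1.8e-03
J = 1.002e-06 kg/(m^2*s)


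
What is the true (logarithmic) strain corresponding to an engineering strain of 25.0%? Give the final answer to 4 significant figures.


epsilon_true = ln(1 + epsilon_eng)
epsilon_true = ln(1 + 0.25)
epsilon_true = 0.2231


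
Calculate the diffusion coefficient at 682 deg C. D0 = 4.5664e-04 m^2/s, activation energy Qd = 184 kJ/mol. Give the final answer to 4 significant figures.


D = D0 * exp(-Qd / (R*T))
T = 955.15 K
D = 4.5664e-04 * exp(-184e3 / (8.314 * 955.15))
D = 3.951e-14 m^2/s


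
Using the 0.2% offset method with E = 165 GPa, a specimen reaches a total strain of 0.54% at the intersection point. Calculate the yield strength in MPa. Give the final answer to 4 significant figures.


Offset strain = 0.002
Elastic strain at yield = total_strain - offset = 5.4e-03 - 0.002 = 3.4e-03
sigma_y = E * elastic_strain = 165000 * 3.4e-03
sigma_y = 561 MPa


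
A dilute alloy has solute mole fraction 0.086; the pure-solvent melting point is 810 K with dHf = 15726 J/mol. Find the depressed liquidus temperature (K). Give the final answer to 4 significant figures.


dT = R*Tm^2*x / dHf
dT = 8.314 * 810^2 * 0.086 / 15726
dT = 29.8305 K
T_new = 810 - 29.8305 = 780.2 K


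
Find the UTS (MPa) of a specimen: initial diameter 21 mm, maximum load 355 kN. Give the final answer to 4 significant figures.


A0 = pi*(d/2)^2 = pi*(21/2)^2 = 346.361 mm^2
UTS = F_max / A0 = 355*1000 / 346.361
UTS = 1025 MPa


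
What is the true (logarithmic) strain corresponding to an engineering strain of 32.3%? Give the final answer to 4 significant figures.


epsilon_true = ln(1 + epsilon_eng)
epsilon_true = ln(1 + 0.323)
epsilon_true = 0.2799


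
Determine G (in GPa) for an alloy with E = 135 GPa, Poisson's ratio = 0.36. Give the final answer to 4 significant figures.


G = E / (2*(1+nu))
G = 135 / (2*(1+0.36))
G = 49.63 GPa


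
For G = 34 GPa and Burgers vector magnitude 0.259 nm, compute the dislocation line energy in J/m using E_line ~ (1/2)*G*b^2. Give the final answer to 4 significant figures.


E = G*b^2/2
b = 0.259 nm = 2.59e-10 m
G = 34 GPa = 3.4e+10 Pa
E = 0.5 * 3.4e+10 * (2.59e-10)^2
E = 1.14e-09 J/m


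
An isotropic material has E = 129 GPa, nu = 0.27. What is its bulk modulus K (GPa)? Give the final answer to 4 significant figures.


K = E / (3*(1-2*nu))
K = 129 / (3*(1-2*0.27))
K = 93.48 GPa


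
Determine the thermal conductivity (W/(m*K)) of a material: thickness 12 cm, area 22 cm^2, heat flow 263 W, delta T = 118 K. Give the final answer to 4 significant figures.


k = Q*L / (A*dT)
L = 0.12 m, A = 2.2e-03 m^2
k = 263 * 0.12 / (2.2e-03 * 118)
k = 121.6 W/(m*K)


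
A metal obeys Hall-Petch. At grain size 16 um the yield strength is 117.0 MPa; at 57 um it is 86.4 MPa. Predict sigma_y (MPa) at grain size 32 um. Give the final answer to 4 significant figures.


sigma_y = sigma0 + k / sqrt(d)
1/sqrt(d1) = 1/sqrt(1.6e-05) = 250;  1/sqrt(d2) = 132.453
k = (sigma1 - sigma2) / (1/sqrt(d1) - 1/sqrt(d2)) = (117.0 - 86.4) / (250 - 132.453) = 0.260322 MPa*m^0.5
sigma0 = sigma1 - k/sqrt(d1) = 117.0 - 0.260322*250 = 51.9195 MPa
sigma_y(d3) = 51.9195 + 0.260322 / sqrt(3.2e-05) = 97.94 MPa


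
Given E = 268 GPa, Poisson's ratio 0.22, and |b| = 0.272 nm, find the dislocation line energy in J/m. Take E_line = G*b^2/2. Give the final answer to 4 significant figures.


Step 1: G = E / (2*(1+nu))
G = 268 / (2*(1+0.22)) = 109.836 GPa = 1.09836e+11 Pa
Step 2: E_line = G*b^2/2
b = 0.272 nm = 2.72e-10 m
E_line = 0.5 * 1.09836e+11 * (2.72e-10)^2 = 4.063e-09 J/m


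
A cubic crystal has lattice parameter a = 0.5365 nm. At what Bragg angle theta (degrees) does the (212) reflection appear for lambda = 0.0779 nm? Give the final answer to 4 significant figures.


d = a / sqrt(h^2+k^2+l^2)
d = 0.5365 / sqrt(9) = 0.178833 nm
lambda = 2*d*sin(theta)  =>  sin(theta) = lambda / (2*d)
sin(theta) = 0.0779 / (2 * 0.178833) = 0.217801
theta = 12.58 deg


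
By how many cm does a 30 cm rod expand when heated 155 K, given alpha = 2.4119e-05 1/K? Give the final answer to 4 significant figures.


dL = L0 * alpha * dT
dL = 30 * 2.4119e-05 * 155
dL = 0.1122 cm


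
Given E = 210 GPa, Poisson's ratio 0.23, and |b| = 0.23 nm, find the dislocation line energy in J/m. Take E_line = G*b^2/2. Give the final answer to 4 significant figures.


Step 1: G = E / (2*(1+nu))
G = 210 / (2*(1+0.23)) = 85.3659 GPa = 8.53659e+10 Pa
Step 2: E_line = G*b^2/2
b = 0.23 nm = 2.3e-10 m
E_line = 0.5 * 8.53659e+10 * (2.3e-10)^2 = 2.258e-09 J/m


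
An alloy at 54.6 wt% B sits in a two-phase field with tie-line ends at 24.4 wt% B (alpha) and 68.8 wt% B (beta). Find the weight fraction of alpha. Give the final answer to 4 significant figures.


f_alpha = (C_beta - C0) / (C_beta - C_alpha)
f_alpha = (68.8 - 54.6) / (68.8 - 24.4)
f_alpha = 0.3198


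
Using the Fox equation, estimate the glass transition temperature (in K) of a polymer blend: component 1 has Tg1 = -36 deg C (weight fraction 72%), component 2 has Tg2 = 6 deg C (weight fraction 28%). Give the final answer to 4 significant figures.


1/Tg = w1/Tg1 + w2/Tg2 (in Kelvin)
Tg1 = 237.15 K, Tg2 = 279.15 K
1/Tg = 0.72/237.15 + 0.28/279.15
Tg = 247.6 K


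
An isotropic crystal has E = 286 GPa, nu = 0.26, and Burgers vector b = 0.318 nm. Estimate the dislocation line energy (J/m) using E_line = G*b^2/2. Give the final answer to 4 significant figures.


Step 1: G = E / (2*(1+nu))
G = 286 / (2*(1+0.26)) = 113.492 GPa = 1.13492e+11 Pa
Step 2: E_line = G*b^2/2
b = 0.318 nm = 3.18e-10 m
E_line = 0.5 * 1.13492e+11 * (3.18e-10)^2 = 5.738e-09 J/m


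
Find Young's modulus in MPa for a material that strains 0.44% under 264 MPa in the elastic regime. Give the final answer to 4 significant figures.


E = sigma / epsilon
epsilon = 0.44% = 4.4e-03
E = 264 / 4.4e-03
E = 60000 MPa


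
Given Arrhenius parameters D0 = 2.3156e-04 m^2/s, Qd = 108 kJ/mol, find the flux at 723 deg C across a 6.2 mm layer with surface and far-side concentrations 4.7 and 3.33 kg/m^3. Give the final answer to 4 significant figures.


Step 1: D = D0 * exp(-Qd/(R*T))
T = 723 + 273.15 = 996.15 K
D = 2.3156e-04 * exp(-108e3 / (8.314 * 996.15)) = 5.02707e-10 m^2/s
Step 2: J = D * (C1 - C2) / dx
J = 5.02707e-10 * (4.7 - 3.33) / 6.2e-03
J = 1.111e-07 kg/(m^2*s)


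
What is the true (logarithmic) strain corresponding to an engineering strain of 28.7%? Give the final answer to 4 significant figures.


epsilon_true = ln(1 + epsilon_eng)
epsilon_true = ln(1 + 0.287)
epsilon_true = 0.2523


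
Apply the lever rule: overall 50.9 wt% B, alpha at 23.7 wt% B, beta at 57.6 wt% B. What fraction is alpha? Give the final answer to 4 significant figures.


f_alpha = (C_beta - C0) / (C_beta - C_alpha)
f_alpha = (57.6 - 50.9) / (57.6 - 23.7)
f_alpha = 0.1976


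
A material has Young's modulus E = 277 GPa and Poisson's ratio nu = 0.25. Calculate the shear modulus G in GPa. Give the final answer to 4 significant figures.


G = E / (2*(1+nu))
G = 277 / (2*(1+0.25))
G = 110.8 GPa


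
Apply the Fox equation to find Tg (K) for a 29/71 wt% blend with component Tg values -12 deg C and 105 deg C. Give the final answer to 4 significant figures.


1/Tg = w1/Tg1 + w2/Tg2 (in Kelvin)
Tg1 = 261.15 K, Tg2 = 378.15 K
1/Tg = 0.29/261.15 + 0.71/378.15
Tg = 334.7 K


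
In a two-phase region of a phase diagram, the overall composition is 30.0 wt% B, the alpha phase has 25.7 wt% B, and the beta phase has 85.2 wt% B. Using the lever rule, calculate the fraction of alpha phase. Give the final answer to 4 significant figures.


f_alpha = (C_beta - C0) / (C_beta - C_alpha)
f_alpha = (85.2 - 30.0) / (85.2 - 25.7)
f_alpha = 0.9277


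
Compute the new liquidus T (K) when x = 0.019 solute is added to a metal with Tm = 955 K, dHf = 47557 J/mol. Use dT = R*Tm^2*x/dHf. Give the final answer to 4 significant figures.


dT = R*Tm^2*x / dHf
dT = 8.314 * 955^2 * 0.019 / 47557
dT = 3.0294 K
T_new = 955 - 3.0294 = 952 K


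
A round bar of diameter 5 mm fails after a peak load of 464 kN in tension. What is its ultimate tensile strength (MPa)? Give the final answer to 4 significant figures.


A0 = pi*(d/2)^2 = pi*(5/2)^2 = 19.635 mm^2
UTS = F_max / A0 = 464*1000 / 19.635
UTS = 23630 MPa


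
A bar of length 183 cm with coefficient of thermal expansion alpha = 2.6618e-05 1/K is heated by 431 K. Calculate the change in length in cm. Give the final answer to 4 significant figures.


dL = L0 * alpha * dT
dL = 183 * 2.6618e-05 * 431
dL = 2.099 cm


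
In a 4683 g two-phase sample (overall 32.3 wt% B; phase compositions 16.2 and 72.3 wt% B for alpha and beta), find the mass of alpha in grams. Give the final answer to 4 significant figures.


f_alpha = (C_beta - C0) / (C_beta - C_alpha)
f_alpha = (72.3 - 32.3) / (72.3 - 16.2) = 0.713012
m_alpha = f_alpha * m_total = 0.713012 * 4683 = 3339 g


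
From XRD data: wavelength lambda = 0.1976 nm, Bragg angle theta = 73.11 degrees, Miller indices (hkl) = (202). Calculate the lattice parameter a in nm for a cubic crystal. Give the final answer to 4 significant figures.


d = lambda / (2*sin(theta))
d = 0.1976 / (2*sin(73.11 deg))
d = 0.103254 nm
a = d * sqrt(h^2+k^2+l^2) = 0.103254 * sqrt(8)
a = 0.292 nm


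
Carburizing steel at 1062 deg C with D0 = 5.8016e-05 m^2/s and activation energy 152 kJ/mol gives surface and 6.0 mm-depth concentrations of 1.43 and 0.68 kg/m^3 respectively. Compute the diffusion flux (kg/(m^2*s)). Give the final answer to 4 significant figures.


Step 1: D = D0 * exp(-Qd/(R*T))
T = 1062 + 273.15 = 1335.15 K
D = 5.8016e-05 * exp(-152e3 / (8.314 * 1335.15)) = 6.55672e-11 m^2/s
Step 2: J = D * (C1 - C2) / dx
J = 6.55672e-11 * (1.43 - 0.68) / 6e-03
J = 8.196e-09 kg/(m^2*s)


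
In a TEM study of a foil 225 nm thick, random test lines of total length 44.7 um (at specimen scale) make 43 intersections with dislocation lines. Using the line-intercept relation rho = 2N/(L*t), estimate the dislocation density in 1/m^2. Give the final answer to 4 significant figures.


rho = 2N / (L * t)
L = 44.7 um = 4.47e-05 m, t = 225 nm = 2.25e-07 m
rho = 2 * 43 / (4.47e-05 * 2.25e-07)
rho = 8.551e+12 1/m^2


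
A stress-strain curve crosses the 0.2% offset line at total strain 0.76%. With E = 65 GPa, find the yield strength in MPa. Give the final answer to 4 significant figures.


Offset strain = 0.002
Elastic strain at yield = total_strain - offset = 7.6e-03 - 0.002 = 5.6e-03
sigma_y = E * elastic_strain = 65000 * 5.6e-03
sigma_y = 364 MPa


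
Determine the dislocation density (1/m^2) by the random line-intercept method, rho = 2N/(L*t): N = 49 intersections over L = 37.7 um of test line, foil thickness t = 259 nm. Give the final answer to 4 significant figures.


rho = 2N / (L * t)
L = 37.7 um = 3.77e-05 m, t = 259 nm = 2.59e-07 m
rho = 2 * 49 / (3.77e-05 * 2.59e-07)
rho = 1.004e+13 1/m^2


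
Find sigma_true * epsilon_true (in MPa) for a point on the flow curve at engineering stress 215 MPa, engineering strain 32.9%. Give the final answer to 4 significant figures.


sigma_true = sigma_eng * (1 + epsilon_eng)
sigma_true = 215 * (1 + 0.329) = 285.735 MPa
epsilon_true = ln(1 + epsilon_eng)
epsilon_true = ln(1 + 0.329) = 0.284427
sigma_true * epsilon_true = 285.735 * 0.284427 = 81.27 MPa


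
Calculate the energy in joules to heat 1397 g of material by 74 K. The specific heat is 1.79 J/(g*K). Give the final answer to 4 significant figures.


Q = m * cp * dT
Q = 1397 * 1.79 * 74
Q = 185000 J


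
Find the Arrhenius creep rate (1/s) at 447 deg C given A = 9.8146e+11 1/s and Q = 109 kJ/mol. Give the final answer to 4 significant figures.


rate = A * exp(-Q / (R*T))
T = 447 + 273.15 = 720.15 K
rate = 9.8146e+11 * exp(-109e3 / (8.314 * 720.15))
rate = 12180 1/s


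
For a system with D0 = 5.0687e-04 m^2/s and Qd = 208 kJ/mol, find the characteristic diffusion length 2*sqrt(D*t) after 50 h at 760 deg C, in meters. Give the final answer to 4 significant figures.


Step 1: D = D0 * exp(-Qd/(R*T))
T = 1033.15 K
D = 5.0687e-04 * exp(-208e3 / (8.314 * 1033.15)) = 1.54285e-14 m^2/s
Step 2: L = 2*sqrt(D*t)
t = 50 h = 180000 s
L = 2*sqrt(1.54285e-14 * 180000) = 1.054e-04 m


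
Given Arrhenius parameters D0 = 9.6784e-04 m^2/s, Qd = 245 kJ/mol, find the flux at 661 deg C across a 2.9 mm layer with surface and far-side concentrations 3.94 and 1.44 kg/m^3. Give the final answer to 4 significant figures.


Step 1: D = D0 * exp(-Qd/(R*T))
T = 661 + 273.15 = 934.15 K
D = 9.6784e-04 * exp(-245e3 / (8.314 * 934.15)) = 1.93065e-17 m^2/s
Step 2: J = D * (C1 - C2) / dx
J = 1.93065e-17 * (3.94 - 1.44) / 2.9e-03
J = 1.664e-14 kg/(m^2*s)


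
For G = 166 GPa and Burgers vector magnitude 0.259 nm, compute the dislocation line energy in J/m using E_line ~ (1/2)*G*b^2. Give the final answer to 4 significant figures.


E = G*b^2/2
b = 0.259 nm = 2.59e-10 m
G = 166 GPa = 1.66e+11 Pa
E = 0.5 * 1.66e+11 * (2.59e-10)^2
E = 5.568e-09 J/m


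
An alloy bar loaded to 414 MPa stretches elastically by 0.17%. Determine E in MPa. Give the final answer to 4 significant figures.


E = sigma / epsilon
epsilon = 0.17% = 1.7e-03
E = 414 / 1.7e-03
E = 243500 MPa


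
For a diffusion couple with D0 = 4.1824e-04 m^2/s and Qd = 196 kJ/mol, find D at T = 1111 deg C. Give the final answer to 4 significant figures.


D = D0 * exp(-Qd / (R*T))
T = 1384.15 K
D = 4.1824e-04 * exp(-196e3 / (8.314 * 1384.15))
D = 1.677e-11 m^2/s


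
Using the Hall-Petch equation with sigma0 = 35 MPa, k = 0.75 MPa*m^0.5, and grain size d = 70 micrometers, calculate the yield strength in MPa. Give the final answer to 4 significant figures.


sigma_y = sigma0 + k / sqrt(d)
d = 70 um = 7e-05 m
sigma_y = 35 + 0.75 / sqrt(7e-05)
sigma_y = 124.6 MPa


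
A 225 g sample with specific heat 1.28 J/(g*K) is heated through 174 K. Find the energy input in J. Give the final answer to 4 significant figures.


Q = m * cp * dT
Q = 225 * 1.28 * 174
Q = 50110 J


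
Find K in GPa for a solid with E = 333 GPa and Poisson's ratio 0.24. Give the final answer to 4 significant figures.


K = E / (3*(1-2*nu))
K = 333 / (3*(1-2*0.24))
K = 213.5 GPa


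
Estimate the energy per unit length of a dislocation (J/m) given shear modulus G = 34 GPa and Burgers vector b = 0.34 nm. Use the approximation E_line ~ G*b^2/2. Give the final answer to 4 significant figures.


E = G*b^2/2
b = 0.34 nm = 3.4e-10 m
G = 34 GPa = 3.4e+10 Pa
E = 0.5 * 3.4e+10 * (3.4e-10)^2
E = 1.965e-09 J/m


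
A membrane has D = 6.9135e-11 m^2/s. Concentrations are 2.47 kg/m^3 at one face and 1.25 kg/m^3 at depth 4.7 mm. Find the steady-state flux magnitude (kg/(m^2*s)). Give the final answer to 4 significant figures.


J = -D * (dC/dx) = D * (C1 - C2) / dx
J = 6.9135e-11 * (2.47 - 1.25) / 4.7e-03
J = 1.795e-08 kg/(m^2*s)


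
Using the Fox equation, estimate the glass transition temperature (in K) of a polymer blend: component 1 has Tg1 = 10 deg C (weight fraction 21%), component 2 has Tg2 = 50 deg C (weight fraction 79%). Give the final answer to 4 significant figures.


1/Tg = w1/Tg1 + w2/Tg2 (in Kelvin)
Tg1 = 283.15 K, Tg2 = 323.15 K
1/Tg = 0.21/283.15 + 0.79/323.15
Tg = 313.8 K


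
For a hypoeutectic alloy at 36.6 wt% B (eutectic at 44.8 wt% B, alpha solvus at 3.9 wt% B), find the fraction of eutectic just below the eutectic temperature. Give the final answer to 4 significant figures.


f_primary = (C_e - C0) / (C_e - C_alpha_max)
f_primary = (44.8 - 36.6) / (44.8 - 3.9)
f_primary = 0.200489
f_eutectic = 1 - 0.200489 = 0.7995


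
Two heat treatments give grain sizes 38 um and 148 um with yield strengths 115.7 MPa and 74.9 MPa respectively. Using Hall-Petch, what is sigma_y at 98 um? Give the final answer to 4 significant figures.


sigma_y = sigma0 + k / sqrt(d)
1/sqrt(d1) = 1/sqrt(3.8e-05) = 162.221;  1/sqrt(d2) = 82.1995
k = (sigma1 - sigma2) / (1/sqrt(d1) - 1/sqrt(d2)) = (115.7 - 74.9) / (162.221 - 82.1995) = 0.50986 MPa*m^0.5
sigma0 = sigma1 - k/sqrt(d1) = 115.7 - 0.50986*162.221 = 32.9897 MPa
sigma_y(d3) = 32.9897 + 0.50986 / sqrt(9.8e-05) = 84.49 MPa


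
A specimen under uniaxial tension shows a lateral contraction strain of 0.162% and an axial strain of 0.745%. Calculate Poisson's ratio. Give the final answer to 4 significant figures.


nu = -epsilon_lat / epsilon_axial
Lateral strain is contraction (negative), so using magnitudes:
nu = 0.162 / 0.745
nu = 0.2174


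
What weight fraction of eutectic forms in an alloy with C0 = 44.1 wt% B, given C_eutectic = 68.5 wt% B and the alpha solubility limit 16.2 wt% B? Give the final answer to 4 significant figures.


f_primary = (C_e - C0) / (C_e - C_alpha_max)
f_primary = (68.5 - 44.1) / (68.5 - 16.2)
f_primary = 0.466539
f_eutectic = 1 - 0.466539 = 0.5335


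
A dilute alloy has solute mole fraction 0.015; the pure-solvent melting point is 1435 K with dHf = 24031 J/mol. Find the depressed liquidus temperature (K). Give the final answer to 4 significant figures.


dT = R*Tm^2*x / dHf
dT = 8.314 * 1435^2 * 0.015 / 24031
dT = 10.6864 K
T_new = 1435 - 10.6864 = 1424 K


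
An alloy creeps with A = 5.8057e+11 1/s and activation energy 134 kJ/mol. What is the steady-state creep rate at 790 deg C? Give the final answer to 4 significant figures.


rate = A * exp(-Q / (R*T))
T = 790 + 273.15 = 1063.15 K
rate = 5.8057e+11 * exp(-134e3 / (8.314 * 1063.15))
rate = 151300 1/s


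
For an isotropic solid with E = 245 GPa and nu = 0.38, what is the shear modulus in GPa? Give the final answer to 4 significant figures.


G = E / (2*(1+nu))
G = 245 / (2*(1+0.38))
G = 88.77 GPa


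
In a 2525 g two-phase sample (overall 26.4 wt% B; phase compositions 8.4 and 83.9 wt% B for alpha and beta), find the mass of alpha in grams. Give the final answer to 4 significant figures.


f_alpha = (C_beta - C0) / (C_beta - C_alpha)
f_alpha = (83.9 - 26.4) / (83.9 - 8.4) = 0.761589
m_alpha = f_alpha * m_total = 0.761589 * 2525 = 1923 g


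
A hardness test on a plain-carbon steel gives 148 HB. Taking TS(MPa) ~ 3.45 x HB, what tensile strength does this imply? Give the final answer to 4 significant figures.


TS (MPa) = 3.45 * HB
TS = 3.45 * 148
TS = 510.6 MPa


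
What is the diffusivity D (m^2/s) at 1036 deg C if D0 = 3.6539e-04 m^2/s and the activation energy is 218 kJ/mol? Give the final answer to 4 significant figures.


D = D0 * exp(-Qd / (R*T))
T = 1309.15 K
D = 3.6539e-04 * exp(-218e3 / (8.314 * 1309.15))
D = 7.317e-13 m^2/s


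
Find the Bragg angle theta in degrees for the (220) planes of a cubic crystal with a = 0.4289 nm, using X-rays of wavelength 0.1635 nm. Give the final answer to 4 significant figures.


d = a / sqrt(h^2+k^2+l^2)
d = 0.4289 / sqrt(8) = 0.151639 nm
lambda = 2*d*sin(theta)  =>  sin(theta) = lambda / (2*d)
sin(theta) = 0.1635 / (2 * 0.151639) = 0.539109
theta = 32.62 deg


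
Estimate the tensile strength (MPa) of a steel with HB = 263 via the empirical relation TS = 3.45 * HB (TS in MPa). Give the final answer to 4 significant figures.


TS (MPa) = 3.45 * HB
TS = 3.45 * 263
TS = 907.4 MPa


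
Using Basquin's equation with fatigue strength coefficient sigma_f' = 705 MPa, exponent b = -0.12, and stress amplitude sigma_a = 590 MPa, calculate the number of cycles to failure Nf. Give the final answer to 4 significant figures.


sigma_a = sigma_f' * (2*Nf)^b
2*Nf = (sigma_a / sigma_f')^(1/b)
2*Nf = (590 / 705)^(1/-0.12)
2*Nf = 4.41038
Nf = 2.205 cycles


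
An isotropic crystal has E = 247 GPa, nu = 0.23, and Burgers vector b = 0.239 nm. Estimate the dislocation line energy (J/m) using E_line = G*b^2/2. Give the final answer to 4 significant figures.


Step 1: G = E / (2*(1+nu))
G = 247 / (2*(1+0.23)) = 100.407 GPa = 1.00407e+11 Pa
Step 2: E_line = G*b^2/2
b = 0.239 nm = 2.39e-10 m
E_line = 0.5 * 1.00407e+11 * (2.39e-10)^2 = 2.868e-09 J/m


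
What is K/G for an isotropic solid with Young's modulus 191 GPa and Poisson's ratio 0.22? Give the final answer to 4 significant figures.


G = E / (2*(1+nu))
G = 191 / (2*(1+0.22)) = 78.2787 GPa
K = E / (3*(1-2*nu))
K = 191 / (3*(1-2*0.22)) = 113.69 GPa
K/G = 113.69 / 78.2787 = 1.452


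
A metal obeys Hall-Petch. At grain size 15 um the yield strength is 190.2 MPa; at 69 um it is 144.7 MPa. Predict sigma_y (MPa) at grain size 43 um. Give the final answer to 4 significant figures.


sigma_y = sigma0 + k / sqrt(d)
1/sqrt(d1) = 1/sqrt(1.5e-05) = 258.199;  1/sqrt(d2) = 120.386
k = (sigma1 - sigma2) / (1/sqrt(d1) - 1/sqrt(d2)) = (190.2 - 144.7) / (258.199 - 120.386) = 0.330157 MPa*m^0.5
sigma0 = sigma1 - k/sqrt(d1) = 190.2 - 0.330157*258.199 = 104.954 MPa
sigma_y(d3) = 104.954 + 0.330157 / sqrt(4.3e-05) = 155.3 MPa


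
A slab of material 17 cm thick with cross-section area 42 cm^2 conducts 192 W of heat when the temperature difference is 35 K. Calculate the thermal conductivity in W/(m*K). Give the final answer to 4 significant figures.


k = Q*L / (A*dT)
L = 0.17 m, A = 4.2e-03 m^2
k = 192 * 0.17 / (4.2e-03 * 35)
k = 222 W/(m*K)


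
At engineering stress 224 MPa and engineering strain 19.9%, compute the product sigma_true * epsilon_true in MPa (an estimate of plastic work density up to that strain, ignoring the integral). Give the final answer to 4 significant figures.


sigma_true = sigma_eng * (1 + epsilon_eng)
sigma_true = 224 * (1 + 0.199) = 268.576 MPa
epsilon_true = ln(1 + epsilon_eng)
epsilon_true = ln(1 + 0.199) = 0.181488
sigma_true * epsilon_true = 268.576 * 0.181488 = 48.74 MPa


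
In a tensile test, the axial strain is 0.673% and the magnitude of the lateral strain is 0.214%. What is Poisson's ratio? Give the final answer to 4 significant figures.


nu = -epsilon_lat / epsilon_axial
Lateral strain is contraction (negative), so using magnitudes:
nu = 0.214 / 0.673
nu = 0.318


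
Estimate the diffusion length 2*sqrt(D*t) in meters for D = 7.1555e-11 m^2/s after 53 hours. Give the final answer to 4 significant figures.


t = 53 hr = 190800 s
Diffusion length = 2*sqrt(D*t)
= 2*sqrt(7.1555e-11 * 190800)
= 7.39e-03 m


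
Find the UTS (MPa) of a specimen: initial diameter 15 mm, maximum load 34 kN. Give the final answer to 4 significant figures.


A0 = pi*(d/2)^2 = pi*(15/2)^2 = 176.715 mm^2
UTS = F_max / A0 = 34*1000 / 176.715
UTS = 192.4 MPa


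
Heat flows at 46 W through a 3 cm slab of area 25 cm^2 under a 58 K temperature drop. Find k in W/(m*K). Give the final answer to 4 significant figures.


k = Q*L / (A*dT)
L = 0.03 m, A = 2.5e-03 m^2
k = 46 * 0.03 / (2.5e-03 * 58)
k = 9.517 W/(m*K)


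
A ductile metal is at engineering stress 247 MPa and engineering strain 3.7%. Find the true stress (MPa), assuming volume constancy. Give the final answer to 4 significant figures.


sigma_true = sigma_eng * (1 + epsilon_eng)
sigma_true = 247 * (1 + 0.037)
sigma_true = 256.1 MPa


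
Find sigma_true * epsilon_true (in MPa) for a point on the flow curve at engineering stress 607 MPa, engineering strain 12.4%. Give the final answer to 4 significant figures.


sigma_true = sigma_eng * (1 + epsilon_eng)
sigma_true = 607 * (1 + 0.124) = 682.268 MPa
epsilon_true = ln(1 + epsilon_eng)
epsilon_true = ln(1 + 0.124) = 0.116894
sigma_true * epsilon_true = 682.268 * 0.116894 = 79.75 MPa


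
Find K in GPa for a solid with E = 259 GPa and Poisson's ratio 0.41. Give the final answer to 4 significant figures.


K = E / (3*(1-2*nu))
K = 259 / (3*(1-2*0.41))
K = 479.6 GPa


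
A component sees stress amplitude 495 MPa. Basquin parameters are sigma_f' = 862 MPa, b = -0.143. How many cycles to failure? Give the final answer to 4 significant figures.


sigma_a = sigma_f' * (2*Nf)^b
2*Nf = (sigma_a / sigma_f')^(1/b)
2*Nf = (495 / 862)^(1/-0.143)
2*Nf = 48.376
Nf = 24.19 cycles


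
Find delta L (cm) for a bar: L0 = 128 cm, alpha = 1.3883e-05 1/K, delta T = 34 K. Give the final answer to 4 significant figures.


dL = L0 * alpha * dT
dL = 128 * 1.3883e-05 * 34
dL = 0.06042 cm


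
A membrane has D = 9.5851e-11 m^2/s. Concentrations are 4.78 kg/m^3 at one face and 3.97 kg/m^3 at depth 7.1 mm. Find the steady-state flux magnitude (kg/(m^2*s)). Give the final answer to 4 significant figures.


J = -D * (dC/dx) = D * (C1 - C2) / dx
J = 9.5851e-11 * (4.78 - 3.97) / 7.1e-03
J = 1.094e-08 kg/(m^2*s)


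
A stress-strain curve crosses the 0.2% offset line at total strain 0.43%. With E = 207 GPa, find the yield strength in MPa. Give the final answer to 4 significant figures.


Offset strain = 0.002
Elastic strain at yield = total_strain - offset = 4.3e-03 - 0.002 = 2.3e-03
sigma_y = E * elastic_strain = 207000 * 2.3e-03
sigma_y = 476.1 MPa


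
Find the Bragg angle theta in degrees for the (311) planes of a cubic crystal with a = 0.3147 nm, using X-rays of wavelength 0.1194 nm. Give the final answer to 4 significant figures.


d = a / sqrt(h^2+k^2+l^2)
d = 0.3147 / sqrt(11) = 0.0948856 nm
lambda = 2*d*sin(theta)  =>  sin(theta) = lambda / (2*d)
sin(theta) = 0.1194 / (2 * 0.0948856) = 0.629179
theta = 38.99 deg


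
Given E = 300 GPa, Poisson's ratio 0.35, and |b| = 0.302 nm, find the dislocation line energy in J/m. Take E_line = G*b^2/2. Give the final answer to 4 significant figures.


Step 1: G = E / (2*(1+nu))
G = 300 / (2*(1+0.35)) = 111.111 GPa = 1.11111e+11 Pa
Step 2: E_line = G*b^2/2
b = 0.302 nm = 3.02e-10 m
E_line = 0.5 * 1.11111e+11 * (3.02e-10)^2 = 5.067e-09 J/m


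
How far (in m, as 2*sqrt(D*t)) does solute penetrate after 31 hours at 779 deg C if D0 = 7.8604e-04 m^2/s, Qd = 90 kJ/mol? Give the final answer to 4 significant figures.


Step 1: D = D0 * exp(-Qd/(R*T))
T = 1052.15 K
D = 7.8604e-04 * exp(-90e3 / (8.314 * 1052.15)) = 2.6741e-08 m^2/s
Step 2: L = 2*sqrt(D*t)
t = 31 h = 111600 s
L = 2*sqrt(2.6741e-08 * 111600) = 0.1093 m


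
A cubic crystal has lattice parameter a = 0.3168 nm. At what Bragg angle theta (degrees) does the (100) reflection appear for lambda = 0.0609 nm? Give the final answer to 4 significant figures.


d = a / sqrt(h^2+k^2+l^2)
d = 0.3168 / sqrt(1) = 0.3168 nm
lambda = 2*d*sin(theta)  =>  sin(theta) = lambda / (2*d)
sin(theta) = 0.0609 / (2 * 0.3168) = 0.0961174
theta = 5.516 deg


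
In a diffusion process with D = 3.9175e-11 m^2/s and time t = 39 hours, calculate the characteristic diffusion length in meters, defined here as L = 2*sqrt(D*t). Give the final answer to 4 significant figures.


t = 39 hr = 140400 s
Diffusion length = 2*sqrt(D*t)
= 2*sqrt(3.9175e-11 * 140400)
= 4.69e-03 m


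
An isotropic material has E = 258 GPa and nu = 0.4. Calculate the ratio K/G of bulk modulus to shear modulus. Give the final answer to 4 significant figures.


G = E / (2*(1+nu))
G = 258 / (2*(1+0.4)) = 92.1429 GPa
K = E / (3*(1-2*nu))
K = 258 / (3*(1-2*0.4)) = 430 GPa
K/G = 430 / 92.1429 = 4.667


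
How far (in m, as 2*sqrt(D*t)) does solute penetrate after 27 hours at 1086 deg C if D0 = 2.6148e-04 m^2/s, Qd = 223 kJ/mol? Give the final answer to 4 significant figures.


Step 1: D = D0 * exp(-Qd/(R*T))
T = 1359.15 K
D = 2.6148e-04 * exp(-223e3 / (8.314 * 1359.15)) = 7.02794e-13 m^2/s
Step 2: L = 2*sqrt(D*t)
t = 27 h = 97200 s
L = 2*sqrt(7.02794e-13 * 97200) = 5.227e-04 m


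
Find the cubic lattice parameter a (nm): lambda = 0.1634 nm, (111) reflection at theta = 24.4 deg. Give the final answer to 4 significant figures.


d = lambda / (2*sin(theta))
d = 0.1634 / (2*sin(24.4 deg))
d = 0.197771 nm
a = d * sqrt(h^2+k^2+l^2) = 0.197771 * sqrt(3)
a = 0.3425 nm


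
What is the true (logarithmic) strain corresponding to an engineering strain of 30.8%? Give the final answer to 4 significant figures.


epsilon_true = ln(1 + epsilon_eng)
epsilon_true = ln(1 + 0.308)
epsilon_true = 0.2685


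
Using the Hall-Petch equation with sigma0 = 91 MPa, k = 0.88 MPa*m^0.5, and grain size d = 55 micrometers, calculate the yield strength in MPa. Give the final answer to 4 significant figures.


sigma_y = sigma0 + k / sqrt(d)
d = 55 um = 5.5e-05 m
sigma_y = 91 + 0.88 / sqrt(5.5e-05)
sigma_y = 209.7 MPa


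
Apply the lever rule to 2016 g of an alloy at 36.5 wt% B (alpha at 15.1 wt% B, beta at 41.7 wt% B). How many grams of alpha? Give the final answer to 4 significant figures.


f_alpha = (C_beta - C0) / (C_beta - C_alpha)
f_alpha = (41.7 - 36.5) / (41.7 - 15.1) = 0.195489
m_alpha = f_alpha * m_total = 0.195489 * 2016 = 394.1 g


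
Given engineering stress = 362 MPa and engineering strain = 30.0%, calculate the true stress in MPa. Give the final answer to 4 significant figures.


sigma_true = sigma_eng * (1 + epsilon_eng)
sigma_true = 362 * (1 + 0.3)
sigma_true = 470.6 MPa


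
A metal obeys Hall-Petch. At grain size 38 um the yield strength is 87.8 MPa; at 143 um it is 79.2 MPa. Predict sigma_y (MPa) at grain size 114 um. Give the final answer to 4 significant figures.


sigma_y = sigma0 + k / sqrt(d)
1/sqrt(d1) = 1/sqrt(3.8e-05) = 162.221;  1/sqrt(d2) = 83.6242
k = (sigma1 - sigma2) / (1/sqrt(d1) - 1/sqrt(d2)) = (87.8 - 79.2) / (162.221 - 83.6242) = 0.109419 MPa*m^0.5
sigma0 = sigma1 - k/sqrt(d1) = 87.8 - 0.109419*162.221 = 70.05 MPa
sigma_y(d3) = 70.05 + 0.109419 / sqrt(1.14e-04) = 80.3 MPa


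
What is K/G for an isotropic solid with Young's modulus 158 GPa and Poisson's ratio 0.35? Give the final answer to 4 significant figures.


G = E / (2*(1+nu))
G = 158 / (2*(1+0.35)) = 58.5185 GPa
K = E / (3*(1-2*nu))
K = 158 / (3*(1-2*0.35)) = 175.556 GPa
K/G = 175.556 / 58.5185 = 3


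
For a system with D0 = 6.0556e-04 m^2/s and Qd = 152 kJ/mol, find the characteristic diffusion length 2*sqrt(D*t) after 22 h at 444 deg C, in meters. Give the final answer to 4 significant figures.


Step 1: D = D0 * exp(-Qd/(R*T))
T = 717.15 K
D = 6.0556e-04 * exp(-152e3 / (8.314 * 717.15)) = 5.13595e-15 m^2/s
Step 2: L = 2*sqrt(D*t)
t = 22 h = 79200 s
L = 2*sqrt(5.13595e-15 * 79200) = 4.034e-05 m


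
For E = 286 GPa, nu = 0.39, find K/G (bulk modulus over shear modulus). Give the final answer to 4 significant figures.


G = E / (2*(1+nu))
G = 286 / (2*(1+0.39)) = 102.878 GPa
K = E / (3*(1-2*nu))
K = 286 / (3*(1-2*0.39)) = 433.333 GPa
K/G = 433.333 / 102.878 = 4.212


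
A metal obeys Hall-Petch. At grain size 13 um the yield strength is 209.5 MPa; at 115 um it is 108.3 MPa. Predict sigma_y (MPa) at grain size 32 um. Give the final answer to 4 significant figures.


sigma_y = sigma0 + k / sqrt(d)
1/sqrt(d1) = 1/sqrt(1.3e-05) = 277.35;  1/sqrt(d2) = 93.2505
k = (sigma1 - sigma2) / (1/sqrt(d1) - 1/sqrt(d2)) = (209.5 - 108.3) / (277.35 - 93.2505) = 0.549702 MPa*m^0.5
sigma0 = sigma1 - k/sqrt(d1) = 209.5 - 0.549702*277.35 = 57.04 MPa
sigma_y(d3) = 57.04 + 0.549702 / sqrt(3.2e-05) = 154.2 MPa


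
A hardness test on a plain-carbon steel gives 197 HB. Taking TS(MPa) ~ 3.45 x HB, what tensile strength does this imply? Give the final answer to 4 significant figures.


TS (MPa) = 3.45 * HB
TS = 3.45 * 197
TS = 679.7 MPa


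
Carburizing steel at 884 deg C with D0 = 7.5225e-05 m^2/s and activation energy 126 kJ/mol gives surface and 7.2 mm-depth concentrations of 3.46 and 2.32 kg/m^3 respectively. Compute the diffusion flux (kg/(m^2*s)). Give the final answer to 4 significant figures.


Step 1: D = D0 * exp(-Qd/(R*T))
T = 884 + 273.15 = 1157.15 K
D = 7.5225e-05 * exp(-126e3 / (8.314 * 1157.15)) = 1.54319e-10 m^2/s
Step 2: J = D * (C1 - C2) / dx
J = 1.54319e-10 * (3.46 - 2.32) / 7.2e-03
J = 2.443e-08 kg/(m^2*s)


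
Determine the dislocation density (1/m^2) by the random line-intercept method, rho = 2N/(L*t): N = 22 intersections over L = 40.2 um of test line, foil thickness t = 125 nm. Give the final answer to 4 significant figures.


rho = 2N / (L * t)
L = 40.2 um = 4.02e-05 m, t = 125 nm = 1.25e-07 m
rho = 2 * 22 / (4.02e-05 * 1.25e-07)
rho = 8.756e+12 1/m^2


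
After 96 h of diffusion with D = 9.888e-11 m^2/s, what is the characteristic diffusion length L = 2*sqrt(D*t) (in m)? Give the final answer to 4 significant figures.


t = 96 hr = 345600 s
Diffusion length = 2*sqrt(D*t)
= 2*sqrt(9.888e-11 * 345600)
= 0.01169 m


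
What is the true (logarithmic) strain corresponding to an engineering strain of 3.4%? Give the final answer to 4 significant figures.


epsilon_true = ln(1 + epsilon_eng)
epsilon_true = ln(1 + 0.034)
epsilon_true = 0.03343


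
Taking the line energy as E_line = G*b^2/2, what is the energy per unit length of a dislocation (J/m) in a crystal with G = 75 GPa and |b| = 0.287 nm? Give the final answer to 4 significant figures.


E = G*b^2/2
b = 0.287 nm = 2.87e-10 m
G = 75 GPa = 7.5e+10 Pa
E = 0.5 * 7.5e+10 * (2.87e-10)^2
E = 3.089e-09 J/m


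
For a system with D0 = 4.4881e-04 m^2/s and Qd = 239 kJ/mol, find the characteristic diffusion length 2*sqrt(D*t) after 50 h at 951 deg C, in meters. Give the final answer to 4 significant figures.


Step 1: D = D0 * exp(-Qd/(R*T))
T = 1224.15 K
D = 4.4881e-04 * exp(-239e3 / (8.314 * 1224.15)) = 2.8414e-14 m^2/s
Step 2: L = 2*sqrt(D*t)
t = 50 h = 180000 s
L = 2*sqrt(2.8414e-14 * 180000) = 1.43e-04 m


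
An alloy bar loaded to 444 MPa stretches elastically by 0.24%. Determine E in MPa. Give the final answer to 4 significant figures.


E = sigma / epsilon
epsilon = 0.24% = 2.4e-03
E = 444 / 2.4e-03
E = 185000 MPa


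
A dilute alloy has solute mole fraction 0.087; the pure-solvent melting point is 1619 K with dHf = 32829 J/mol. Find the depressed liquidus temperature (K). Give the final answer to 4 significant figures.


dT = R*Tm^2*x / dHf
dT = 8.314 * 1619^2 * 0.087 / 32829
dT = 57.7518 K
T_new = 1619 - 57.7518 = 1561 K


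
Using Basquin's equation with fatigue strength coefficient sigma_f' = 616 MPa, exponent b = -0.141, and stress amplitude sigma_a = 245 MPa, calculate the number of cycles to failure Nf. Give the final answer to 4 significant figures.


sigma_a = sigma_f' * (2*Nf)^b
2*Nf = (sigma_a / sigma_f')^(1/b)
2*Nf = (245 / 616)^(1/-0.141)
2*Nf = 691.544
Nf = 345.8 cycles


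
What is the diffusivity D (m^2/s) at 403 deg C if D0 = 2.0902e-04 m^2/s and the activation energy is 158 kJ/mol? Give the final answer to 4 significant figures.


D = D0 * exp(-Qd / (R*T))
T = 676.15 K
D = 2.0902e-04 * exp(-158e3 / (8.314 * 676.15))
D = 1.299e-16 m^2/s


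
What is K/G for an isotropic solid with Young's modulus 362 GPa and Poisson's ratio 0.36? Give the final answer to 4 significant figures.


G = E / (2*(1+nu))
G = 362 / (2*(1+0.36)) = 133.088 GPa
K = E / (3*(1-2*nu))
K = 362 / (3*(1-2*0.36)) = 430.952 GPa
K/G = 430.952 / 133.088 = 3.238


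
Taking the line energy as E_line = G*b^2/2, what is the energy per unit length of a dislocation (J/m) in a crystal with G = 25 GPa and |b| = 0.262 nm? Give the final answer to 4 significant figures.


E = G*b^2/2
b = 0.262 nm = 2.62e-10 m
G = 25 GPa = 2.5e+10 Pa
E = 0.5 * 2.5e+10 * (2.62e-10)^2
E = 8.581e-10 J/m


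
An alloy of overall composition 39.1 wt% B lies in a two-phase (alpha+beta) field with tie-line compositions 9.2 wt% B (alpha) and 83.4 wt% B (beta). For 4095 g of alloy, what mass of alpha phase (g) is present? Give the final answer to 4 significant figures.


f_alpha = (C_beta - C0) / (C_beta - C_alpha)
f_alpha = (83.4 - 39.1) / (83.4 - 9.2) = 0.597035
m_alpha = f_alpha * m_total = 0.597035 * 4095 = 2445 g


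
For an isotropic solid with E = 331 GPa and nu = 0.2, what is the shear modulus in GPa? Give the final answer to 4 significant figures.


G = E / (2*(1+nu))
G = 331 / (2*(1+0.2))
G = 137.9 GPa


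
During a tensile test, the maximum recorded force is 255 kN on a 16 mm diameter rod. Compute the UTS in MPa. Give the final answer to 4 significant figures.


A0 = pi*(d/2)^2 = pi*(16/2)^2 = 201.062 mm^2
UTS = F_max / A0 = 255*1000 / 201.062
UTS = 1268 MPa


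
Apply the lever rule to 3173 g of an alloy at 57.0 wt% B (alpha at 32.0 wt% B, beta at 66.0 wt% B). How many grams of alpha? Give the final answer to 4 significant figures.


f_alpha = (C_beta - C0) / (C_beta - C_alpha)
f_alpha = (66.0 - 57.0) / (66.0 - 32.0) = 0.264706
m_alpha = f_alpha * m_total = 0.264706 * 3173 = 839.9 g


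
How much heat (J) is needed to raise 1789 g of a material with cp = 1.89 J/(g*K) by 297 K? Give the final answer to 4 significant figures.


Q = m * cp * dT
Q = 1789 * 1.89 * 297
Q = 1.004e+06 J


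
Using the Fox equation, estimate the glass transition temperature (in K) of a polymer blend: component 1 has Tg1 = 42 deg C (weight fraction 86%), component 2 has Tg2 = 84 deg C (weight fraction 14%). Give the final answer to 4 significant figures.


1/Tg = w1/Tg1 + w2/Tg2 (in Kelvin)
Tg1 = 315.15 K, Tg2 = 357.15 K
1/Tg = 0.86/315.15 + 0.14/357.15
Tg = 320.4 K


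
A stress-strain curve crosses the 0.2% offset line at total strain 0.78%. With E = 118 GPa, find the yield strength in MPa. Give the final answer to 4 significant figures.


Offset strain = 0.002
Elastic strain at yield = total_strain - offset = 7.8e-03 - 0.002 = 5.8e-03
sigma_y = E * elastic_strain = 118000 * 5.8e-03
sigma_y = 684.4 MPa


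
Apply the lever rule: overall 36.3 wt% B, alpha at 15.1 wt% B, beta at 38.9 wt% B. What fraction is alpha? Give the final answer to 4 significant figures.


f_alpha = (C_beta - C0) / (C_beta - C_alpha)
f_alpha = (38.9 - 36.3) / (38.9 - 15.1)
f_alpha = 0.1092
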